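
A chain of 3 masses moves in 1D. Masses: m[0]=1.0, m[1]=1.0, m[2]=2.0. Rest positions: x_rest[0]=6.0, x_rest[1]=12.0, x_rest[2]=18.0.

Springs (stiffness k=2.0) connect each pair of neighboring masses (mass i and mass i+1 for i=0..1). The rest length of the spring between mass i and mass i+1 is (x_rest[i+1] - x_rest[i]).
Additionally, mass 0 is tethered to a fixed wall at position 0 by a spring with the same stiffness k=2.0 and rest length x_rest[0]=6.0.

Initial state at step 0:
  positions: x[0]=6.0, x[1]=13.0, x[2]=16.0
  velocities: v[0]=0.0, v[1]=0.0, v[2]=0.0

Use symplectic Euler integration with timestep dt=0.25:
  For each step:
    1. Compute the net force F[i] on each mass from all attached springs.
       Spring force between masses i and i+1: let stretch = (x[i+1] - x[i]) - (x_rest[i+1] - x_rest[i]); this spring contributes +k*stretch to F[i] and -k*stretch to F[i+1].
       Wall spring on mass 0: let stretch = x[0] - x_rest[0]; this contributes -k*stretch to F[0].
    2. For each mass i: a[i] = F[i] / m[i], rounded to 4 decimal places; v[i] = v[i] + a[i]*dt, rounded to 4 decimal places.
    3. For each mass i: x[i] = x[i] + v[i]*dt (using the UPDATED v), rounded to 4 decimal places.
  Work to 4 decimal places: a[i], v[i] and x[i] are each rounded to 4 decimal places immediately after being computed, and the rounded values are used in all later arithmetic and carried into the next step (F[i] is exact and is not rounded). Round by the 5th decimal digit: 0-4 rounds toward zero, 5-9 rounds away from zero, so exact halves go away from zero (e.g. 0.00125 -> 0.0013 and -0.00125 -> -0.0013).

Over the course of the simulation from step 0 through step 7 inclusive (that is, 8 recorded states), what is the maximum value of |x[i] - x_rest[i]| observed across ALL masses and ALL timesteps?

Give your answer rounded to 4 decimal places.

Answer: 2.1983

Derivation:
Step 0: x=[6.0000 13.0000 16.0000] v=[0.0000 0.0000 0.0000]
Step 1: x=[6.1250 12.5000 16.1875] v=[0.5000 -2.0000 0.7500]
Step 2: x=[6.2813 11.6641 16.5195] v=[0.6250 -3.3438 1.3281]
Step 3: x=[6.3253 10.7622 16.9231] v=[0.1758 -3.6075 1.6143]
Step 4: x=[6.1332 10.0758 17.3166] v=[-0.7684 -2.7455 1.5741]
Step 5: x=[5.6673 9.8017 17.6326] v=[-1.8637 -1.0964 1.2639]
Step 6: x=[5.0098 9.9897 17.8342] v=[-2.6302 0.7519 0.8062]
Step 7: x=[4.3485 10.5358 17.9205] v=[-2.6452 2.1842 0.3451]
Max displacement = 2.1983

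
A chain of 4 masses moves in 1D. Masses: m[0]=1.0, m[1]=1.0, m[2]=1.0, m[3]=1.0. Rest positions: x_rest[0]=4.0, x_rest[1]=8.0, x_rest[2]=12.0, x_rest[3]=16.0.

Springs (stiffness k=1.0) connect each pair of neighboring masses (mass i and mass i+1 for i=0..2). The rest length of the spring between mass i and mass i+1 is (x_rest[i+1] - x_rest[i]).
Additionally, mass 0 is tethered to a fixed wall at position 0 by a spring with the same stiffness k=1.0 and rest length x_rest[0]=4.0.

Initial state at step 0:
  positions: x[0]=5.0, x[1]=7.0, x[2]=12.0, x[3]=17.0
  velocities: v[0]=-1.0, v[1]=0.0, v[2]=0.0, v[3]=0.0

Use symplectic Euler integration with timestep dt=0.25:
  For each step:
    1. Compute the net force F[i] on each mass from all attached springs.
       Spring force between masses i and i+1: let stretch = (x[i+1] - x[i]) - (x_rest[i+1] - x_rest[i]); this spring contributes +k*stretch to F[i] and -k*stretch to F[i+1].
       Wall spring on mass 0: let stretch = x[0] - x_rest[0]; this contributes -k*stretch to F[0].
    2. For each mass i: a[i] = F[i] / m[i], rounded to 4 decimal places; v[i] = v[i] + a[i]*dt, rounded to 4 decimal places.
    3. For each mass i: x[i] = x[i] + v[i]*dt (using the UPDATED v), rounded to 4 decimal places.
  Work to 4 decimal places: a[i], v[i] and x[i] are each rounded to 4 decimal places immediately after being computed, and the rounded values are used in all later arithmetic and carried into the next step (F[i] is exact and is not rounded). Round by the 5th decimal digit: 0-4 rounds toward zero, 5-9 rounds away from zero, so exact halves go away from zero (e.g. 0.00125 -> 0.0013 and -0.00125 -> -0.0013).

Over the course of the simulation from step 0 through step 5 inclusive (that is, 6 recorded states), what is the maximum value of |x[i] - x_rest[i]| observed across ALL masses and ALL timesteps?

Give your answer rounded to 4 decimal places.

Step 0: x=[5.0000 7.0000 12.0000 17.0000] v=[-1.0000 0.0000 0.0000 0.0000]
Step 1: x=[4.5625 7.1875 12.0000 16.9375] v=[-1.7500 0.7500 0.0000 -0.2500]
Step 2: x=[4.0039 7.5117 12.0078 16.8164] v=[-2.2344 1.2969 0.0313 -0.4844]
Step 3: x=[3.4143 7.8977 12.0352 16.6448] v=[-2.3584 1.5440 0.1094 -0.6866]
Step 4: x=[2.8915 8.2621 12.0921 16.4351] v=[-2.0911 1.4575 0.2274 -0.8390]
Step 5: x=[2.5237 8.5302 12.1810 16.2039] v=[-1.4713 1.0724 0.3557 -0.9248]
Max displacement = 1.4763

Answer: 1.4763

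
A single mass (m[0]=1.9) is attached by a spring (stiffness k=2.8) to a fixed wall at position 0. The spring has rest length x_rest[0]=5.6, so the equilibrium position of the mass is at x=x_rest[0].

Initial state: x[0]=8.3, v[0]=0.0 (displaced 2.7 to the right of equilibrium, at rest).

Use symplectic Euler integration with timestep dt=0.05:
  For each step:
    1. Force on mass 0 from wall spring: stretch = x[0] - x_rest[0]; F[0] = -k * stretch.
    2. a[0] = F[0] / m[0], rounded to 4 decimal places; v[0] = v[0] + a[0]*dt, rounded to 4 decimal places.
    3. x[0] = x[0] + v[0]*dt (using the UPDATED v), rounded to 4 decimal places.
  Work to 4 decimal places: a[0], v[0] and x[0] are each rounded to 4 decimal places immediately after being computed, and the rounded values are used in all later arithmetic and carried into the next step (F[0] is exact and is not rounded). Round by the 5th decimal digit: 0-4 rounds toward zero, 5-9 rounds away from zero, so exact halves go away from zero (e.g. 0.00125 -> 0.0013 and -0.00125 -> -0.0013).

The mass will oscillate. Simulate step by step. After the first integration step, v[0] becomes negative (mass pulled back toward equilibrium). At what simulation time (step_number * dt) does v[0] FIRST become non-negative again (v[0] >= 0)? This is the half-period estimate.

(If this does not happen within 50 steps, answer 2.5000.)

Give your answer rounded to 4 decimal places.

Answer: 2.5000

Derivation:
Step 0: x=[8.3000] v=[0.0000]
Step 1: x=[8.2901] v=[-0.1989]
Step 2: x=[8.2702] v=[-0.3971]
Step 3: x=[8.2405] v=[-0.5939]
Step 4: x=[8.2011] v=[-0.7885]
Step 5: x=[8.1521] v=[-0.9802]
Step 6: x=[8.0937] v=[-1.1683]
Step 7: x=[8.0261] v=[-1.3520]
Step 8: x=[7.9496] v=[-1.5308]
Step 9: x=[7.8644] v=[-1.7039]
Step 10: x=[7.7709] v=[-1.8708]
Step 11: x=[7.6694] v=[-2.0308]
Step 12: x=[7.5602] v=[-2.1833]
Step 13: x=[7.4438] v=[-2.3277]
Step 14: x=[7.3206] v=[-2.4636]
Step 15: x=[7.1911] v=[-2.5904]
Step 16: x=[7.0557] v=[-2.7076]
Step 17: x=[6.9150] v=[-2.8149]
Step 18: x=[6.7694] v=[-2.9118]
Step 19: x=[6.6195] v=[-2.9980]
Step 20: x=[6.4658] v=[-3.0731]
Step 21: x=[6.3090] v=[-3.1369]
Step 22: x=[6.1495] v=[-3.1891]
Step 23: x=[5.9880] v=[-3.2296]
Step 24: x=[5.8251] v=[-3.2582]
Step 25: x=[5.6614] v=[-3.2748]
Step 26: x=[5.4974] v=[-3.2793]
Step 27: x=[5.3338] v=[-3.2717]
Step 28: x=[5.1712] v=[-3.2521]
Step 29: x=[5.0102] v=[-3.2205]
Step 30: x=[4.8514] v=[-3.1770]
Step 31: x=[4.6953] v=[-3.1218]
Step 32: x=[4.5425] v=[-3.0551]
Step 33: x=[4.3936] v=[-2.9772]
Step 34: x=[4.2492] v=[-2.8883]
Step 35: x=[4.1098] v=[-2.7888]
Step 36: x=[3.9759] v=[-2.6790]
Step 37: x=[3.8479] v=[-2.5593]
Step 38: x=[3.7264] v=[-2.4302]
Step 39: x=[3.6118] v=[-2.2921]
Step 40: x=[3.5045] v=[-2.1456]
Step 41: x=[3.4049] v=[-1.9912]
Step 42: x=[3.3134] v=[-1.8295]
Step 43: x=[3.2304] v=[-1.6610]
Step 44: x=[3.1561] v=[-1.4864]
Step 45: x=[3.0908] v=[-1.3063]
Step 46: x=[3.0347] v=[-1.1214]
Step 47: x=[2.9881] v=[-0.9324]
Step 48: x=[2.9511] v=[-0.7399]
Step 49: x=[2.9239] v=[-0.5447]
Step 50: x=[2.9065] v=[-0.3475]
v[0] did not become non-negative within 50 steps; using fallback time=2.5000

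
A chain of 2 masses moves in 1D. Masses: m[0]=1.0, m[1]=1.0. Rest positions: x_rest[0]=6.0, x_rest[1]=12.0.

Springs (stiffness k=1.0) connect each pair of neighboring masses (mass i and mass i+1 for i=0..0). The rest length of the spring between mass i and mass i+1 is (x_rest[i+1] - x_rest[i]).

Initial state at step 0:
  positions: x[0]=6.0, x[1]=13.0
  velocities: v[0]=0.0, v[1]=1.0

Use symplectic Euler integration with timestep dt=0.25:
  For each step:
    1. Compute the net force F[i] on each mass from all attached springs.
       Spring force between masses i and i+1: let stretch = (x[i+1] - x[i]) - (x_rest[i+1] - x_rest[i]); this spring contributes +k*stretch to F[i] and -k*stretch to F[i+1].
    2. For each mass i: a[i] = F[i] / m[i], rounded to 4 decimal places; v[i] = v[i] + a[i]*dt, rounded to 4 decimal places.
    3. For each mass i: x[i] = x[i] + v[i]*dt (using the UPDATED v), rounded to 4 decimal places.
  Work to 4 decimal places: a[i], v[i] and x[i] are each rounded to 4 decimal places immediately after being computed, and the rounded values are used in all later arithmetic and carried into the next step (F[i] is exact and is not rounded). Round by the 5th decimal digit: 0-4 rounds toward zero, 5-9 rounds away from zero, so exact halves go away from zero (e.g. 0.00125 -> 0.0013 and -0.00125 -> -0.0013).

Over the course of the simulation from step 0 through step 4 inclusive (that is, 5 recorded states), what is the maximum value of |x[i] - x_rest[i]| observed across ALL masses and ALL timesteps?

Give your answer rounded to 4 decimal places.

Step 0: x=[6.0000 13.0000] v=[0.0000 1.0000]
Step 1: x=[6.0625 13.1875] v=[0.2500 0.7500]
Step 2: x=[6.1953 13.3047] v=[0.5313 0.4688]
Step 3: x=[6.3975 13.3526] v=[0.8087 0.1915]
Step 4: x=[6.6594 13.3408] v=[1.0475 -0.0473]
Max displacement = 1.3526

Answer: 1.3526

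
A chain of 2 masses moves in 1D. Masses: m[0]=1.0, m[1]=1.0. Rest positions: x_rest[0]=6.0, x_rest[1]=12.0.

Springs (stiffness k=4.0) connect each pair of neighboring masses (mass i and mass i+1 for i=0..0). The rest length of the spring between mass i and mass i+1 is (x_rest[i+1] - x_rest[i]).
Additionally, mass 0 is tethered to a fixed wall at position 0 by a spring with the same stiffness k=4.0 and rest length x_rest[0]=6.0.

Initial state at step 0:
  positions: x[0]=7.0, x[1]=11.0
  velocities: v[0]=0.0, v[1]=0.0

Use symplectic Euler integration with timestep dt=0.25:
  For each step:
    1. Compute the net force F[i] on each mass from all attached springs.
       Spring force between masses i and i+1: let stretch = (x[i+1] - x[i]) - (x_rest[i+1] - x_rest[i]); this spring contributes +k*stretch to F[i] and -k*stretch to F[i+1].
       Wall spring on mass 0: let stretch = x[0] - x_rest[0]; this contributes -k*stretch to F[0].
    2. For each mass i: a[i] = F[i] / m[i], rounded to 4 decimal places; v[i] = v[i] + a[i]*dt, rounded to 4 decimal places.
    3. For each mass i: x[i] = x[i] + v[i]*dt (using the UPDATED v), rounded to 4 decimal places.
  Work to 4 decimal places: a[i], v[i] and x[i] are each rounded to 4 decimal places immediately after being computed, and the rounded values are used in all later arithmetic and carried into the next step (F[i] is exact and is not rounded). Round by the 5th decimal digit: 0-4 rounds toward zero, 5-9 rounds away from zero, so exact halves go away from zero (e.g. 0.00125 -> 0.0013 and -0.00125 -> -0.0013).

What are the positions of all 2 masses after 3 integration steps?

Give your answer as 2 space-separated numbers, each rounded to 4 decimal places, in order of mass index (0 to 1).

Step 0: x=[7.0000 11.0000] v=[0.0000 0.0000]
Step 1: x=[6.2500 11.5000] v=[-3.0000 2.0000]
Step 2: x=[5.2500 12.1875] v=[-4.0000 2.7500]
Step 3: x=[4.6719 12.6406] v=[-2.3125 1.8125]

Answer: 4.6719 12.6406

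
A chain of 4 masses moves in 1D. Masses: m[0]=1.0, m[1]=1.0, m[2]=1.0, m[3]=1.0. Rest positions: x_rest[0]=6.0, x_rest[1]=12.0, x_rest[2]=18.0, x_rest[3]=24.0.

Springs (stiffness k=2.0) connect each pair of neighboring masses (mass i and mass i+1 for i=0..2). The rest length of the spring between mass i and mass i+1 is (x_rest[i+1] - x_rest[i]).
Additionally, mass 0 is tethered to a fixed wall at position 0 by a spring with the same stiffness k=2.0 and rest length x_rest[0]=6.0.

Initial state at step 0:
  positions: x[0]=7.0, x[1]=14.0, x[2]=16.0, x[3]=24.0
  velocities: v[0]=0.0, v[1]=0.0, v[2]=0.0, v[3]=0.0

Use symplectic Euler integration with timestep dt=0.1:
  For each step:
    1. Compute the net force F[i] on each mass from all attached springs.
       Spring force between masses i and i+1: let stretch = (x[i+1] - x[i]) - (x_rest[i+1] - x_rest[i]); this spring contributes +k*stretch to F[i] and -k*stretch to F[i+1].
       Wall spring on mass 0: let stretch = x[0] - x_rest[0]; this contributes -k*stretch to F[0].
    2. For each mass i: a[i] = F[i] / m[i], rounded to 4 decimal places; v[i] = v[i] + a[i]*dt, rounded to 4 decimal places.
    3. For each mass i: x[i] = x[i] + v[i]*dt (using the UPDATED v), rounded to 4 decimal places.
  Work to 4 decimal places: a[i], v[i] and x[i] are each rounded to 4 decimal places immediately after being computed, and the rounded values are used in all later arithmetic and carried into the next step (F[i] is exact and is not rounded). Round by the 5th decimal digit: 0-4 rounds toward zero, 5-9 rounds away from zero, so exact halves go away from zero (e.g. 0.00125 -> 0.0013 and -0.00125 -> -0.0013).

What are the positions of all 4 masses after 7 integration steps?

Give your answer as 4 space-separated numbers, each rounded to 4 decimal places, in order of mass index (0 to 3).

Answer: 6.7888 11.9174 18.5013 23.2401

Derivation:
Step 0: x=[7.0000 14.0000 16.0000 24.0000] v=[0.0000 0.0000 0.0000 0.0000]
Step 1: x=[7.0000 13.9000 16.1200 23.9600] v=[0.0000 -1.0000 1.2000 -0.4000]
Step 2: x=[6.9980 13.7064 16.3524 23.8832] v=[-0.0200 -1.9360 2.3240 -0.7680]
Step 3: x=[6.9902 13.4316 16.6825 23.7758] v=[-0.0779 -2.7485 3.3010 -1.0742]
Step 4: x=[6.9714 13.0929 17.0895 23.6465] v=[-0.1877 -3.3866 4.0695 -1.2929]
Step 5: x=[6.9356 12.7117 17.5477 23.5061] v=[-0.3577 -3.8116 4.5816 -1.4043]
Step 6: x=[6.8766 12.3117 18.0283 23.3665] v=[-0.5896 -3.9996 4.8061 -1.3960]
Step 7: x=[6.7888 11.9174 18.5013 23.2401] v=[-0.8779 -3.9433 4.7304 -1.2636]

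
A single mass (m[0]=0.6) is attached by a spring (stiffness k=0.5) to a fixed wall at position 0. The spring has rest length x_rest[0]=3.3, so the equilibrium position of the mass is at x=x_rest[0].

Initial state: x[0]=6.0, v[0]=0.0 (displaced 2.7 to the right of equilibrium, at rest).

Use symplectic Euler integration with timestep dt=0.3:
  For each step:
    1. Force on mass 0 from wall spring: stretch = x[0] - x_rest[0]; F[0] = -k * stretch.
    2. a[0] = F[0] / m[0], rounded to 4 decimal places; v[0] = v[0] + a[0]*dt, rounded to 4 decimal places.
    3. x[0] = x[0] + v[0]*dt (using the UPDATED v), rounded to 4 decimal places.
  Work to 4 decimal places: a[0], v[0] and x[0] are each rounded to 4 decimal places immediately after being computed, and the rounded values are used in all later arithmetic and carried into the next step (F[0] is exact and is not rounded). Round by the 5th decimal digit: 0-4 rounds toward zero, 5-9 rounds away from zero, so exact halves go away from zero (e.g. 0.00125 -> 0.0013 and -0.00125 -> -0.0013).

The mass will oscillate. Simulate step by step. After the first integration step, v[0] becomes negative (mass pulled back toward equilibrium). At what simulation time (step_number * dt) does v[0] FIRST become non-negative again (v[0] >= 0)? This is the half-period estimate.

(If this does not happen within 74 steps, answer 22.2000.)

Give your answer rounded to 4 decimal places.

Answer: 3.6000

Derivation:
Step 0: x=[6.0000] v=[0.0000]
Step 1: x=[5.7975] v=[-0.6750]
Step 2: x=[5.4077] v=[-1.2994]
Step 3: x=[4.8598] v=[-1.8263]
Step 4: x=[4.1949] v=[-2.2162]
Step 5: x=[3.4629] v=[-2.4399]
Step 6: x=[2.7187] v=[-2.4806]
Step 7: x=[2.0181] v=[-2.3353]
Step 8: x=[1.4137] v=[-2.0148]
Step 9: x=[0.9507] v=[-1.5432]
Step 10: x=[0.6639] v=[-0.9559]
Step 11: x=[0.5748] v=[-0.2969]
Step 12: x=[0.6901] v=[0.3844]
First v>=0 after going negative at step 12, time=3.6000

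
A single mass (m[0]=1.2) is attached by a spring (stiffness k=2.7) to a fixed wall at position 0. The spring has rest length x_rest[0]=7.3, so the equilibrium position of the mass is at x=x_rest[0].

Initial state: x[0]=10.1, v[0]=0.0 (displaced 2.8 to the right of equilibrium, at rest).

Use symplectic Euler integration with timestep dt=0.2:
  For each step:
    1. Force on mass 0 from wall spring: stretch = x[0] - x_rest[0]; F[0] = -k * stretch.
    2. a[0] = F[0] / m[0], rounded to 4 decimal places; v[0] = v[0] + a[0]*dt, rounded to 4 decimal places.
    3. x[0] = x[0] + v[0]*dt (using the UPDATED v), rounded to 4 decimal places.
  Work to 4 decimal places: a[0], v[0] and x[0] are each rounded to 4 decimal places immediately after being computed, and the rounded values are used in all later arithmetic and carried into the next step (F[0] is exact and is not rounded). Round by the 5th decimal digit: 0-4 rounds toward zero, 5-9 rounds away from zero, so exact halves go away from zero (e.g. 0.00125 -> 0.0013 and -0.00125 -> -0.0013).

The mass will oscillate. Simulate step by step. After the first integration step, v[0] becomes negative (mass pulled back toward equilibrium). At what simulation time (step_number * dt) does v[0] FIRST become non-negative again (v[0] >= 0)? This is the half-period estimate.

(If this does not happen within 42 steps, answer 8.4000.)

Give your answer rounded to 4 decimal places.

Step 0: x=[10.1000] v=[0.0000]
Step 1: x=[9.8480] v=[-1.2600]
Step 2: x=[9.3667] v=[-2.4066]
Step 3: x=[8.6994] v=[-3.3366]
Step 4: x=[7.9061] v=[-3.9663]
Step 5: x=[7.0583] v=[-4.2390]
Step 6: x=[6.2323] v=[-4.1302]
Step 7: x=[5.5024] v=[-3.6497]
Step 8: x=[4.9342] v=[-2.8408]
Step 9: x=[4.5790] v=[-1.7762]
Step 10: x=[4.4687] v=[-0.5517]
Step 11: x=[4.6132] v=[0.7224]
First v>=0 after going negative at step 11, time=2.2000

Answer: 2.2000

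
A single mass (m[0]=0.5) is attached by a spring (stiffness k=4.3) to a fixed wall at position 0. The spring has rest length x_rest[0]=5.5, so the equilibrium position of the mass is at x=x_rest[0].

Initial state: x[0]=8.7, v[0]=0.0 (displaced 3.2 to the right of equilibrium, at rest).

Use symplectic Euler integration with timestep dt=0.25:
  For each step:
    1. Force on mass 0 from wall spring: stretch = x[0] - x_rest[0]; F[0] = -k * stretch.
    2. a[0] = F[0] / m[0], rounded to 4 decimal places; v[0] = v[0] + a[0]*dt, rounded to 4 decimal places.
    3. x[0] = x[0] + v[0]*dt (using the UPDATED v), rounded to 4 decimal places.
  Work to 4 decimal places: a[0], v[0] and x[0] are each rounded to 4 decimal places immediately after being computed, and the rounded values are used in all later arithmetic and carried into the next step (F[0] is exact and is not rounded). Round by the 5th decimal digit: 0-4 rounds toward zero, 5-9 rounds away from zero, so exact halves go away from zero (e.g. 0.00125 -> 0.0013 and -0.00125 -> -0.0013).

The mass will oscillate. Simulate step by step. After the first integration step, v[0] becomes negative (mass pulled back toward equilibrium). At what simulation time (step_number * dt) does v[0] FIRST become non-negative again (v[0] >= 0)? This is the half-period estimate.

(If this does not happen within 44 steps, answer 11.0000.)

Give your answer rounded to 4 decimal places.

Answer: 1.2500

Derivation:
Step 0: x=[8.7000] v=[0.0000]
Step 1: x=[6.9800] v=[-6.8800]
Step 2: x=[4.4645] v=[-10.0620]
Step 3: x=[2.5056] v=[-7.8357]
Step 4: x=[2.1562] v=[-1.3978]
Step 5: x=[3.6041] v=[5.7914]
First v>=0 after going negative at step 5, time=1.2500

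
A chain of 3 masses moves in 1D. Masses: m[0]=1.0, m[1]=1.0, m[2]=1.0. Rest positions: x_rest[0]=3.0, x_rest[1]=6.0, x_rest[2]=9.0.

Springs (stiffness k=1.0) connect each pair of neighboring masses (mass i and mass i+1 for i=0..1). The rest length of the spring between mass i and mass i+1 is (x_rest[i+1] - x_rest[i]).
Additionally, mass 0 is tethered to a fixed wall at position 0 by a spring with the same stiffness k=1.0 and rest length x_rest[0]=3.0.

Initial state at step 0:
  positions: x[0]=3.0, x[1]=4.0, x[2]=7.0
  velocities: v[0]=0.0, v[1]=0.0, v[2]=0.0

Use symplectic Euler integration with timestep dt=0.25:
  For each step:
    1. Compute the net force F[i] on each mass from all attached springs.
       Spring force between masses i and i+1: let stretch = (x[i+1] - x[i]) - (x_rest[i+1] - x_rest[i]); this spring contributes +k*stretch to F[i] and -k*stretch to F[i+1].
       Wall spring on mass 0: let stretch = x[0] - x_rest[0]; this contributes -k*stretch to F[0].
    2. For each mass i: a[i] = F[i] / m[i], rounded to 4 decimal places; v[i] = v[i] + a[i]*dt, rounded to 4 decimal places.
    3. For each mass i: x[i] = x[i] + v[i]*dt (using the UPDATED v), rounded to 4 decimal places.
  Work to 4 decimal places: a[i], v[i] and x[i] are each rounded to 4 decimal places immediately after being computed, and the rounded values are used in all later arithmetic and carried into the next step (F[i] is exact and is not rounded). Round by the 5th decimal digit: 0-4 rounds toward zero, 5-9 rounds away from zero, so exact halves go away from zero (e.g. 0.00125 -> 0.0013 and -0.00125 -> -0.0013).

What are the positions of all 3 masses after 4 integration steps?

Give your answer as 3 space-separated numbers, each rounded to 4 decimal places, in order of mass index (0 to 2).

Step 0: x=[3.0000 4.0000 7.0000] v=[0.0000 0.0000 0.0000]
Step 1: x=[2.8750 4.1250 7.0000] v=[-0.5000 0.5000 0.0000]
Step 2: x=[2.6484 4.3516 7.0078] v=[-0.9063 0.9063 0.0313]
Step 3: x=[2.3628 4.6378 7.0371] v=[-1.1426 1.1446 0.1173]
Step 4: x=[2.0717 4.9317 7.1040] v=[-1.1646 1.1757 0.2675]

Answer: 2.0717 4.9317 7.1040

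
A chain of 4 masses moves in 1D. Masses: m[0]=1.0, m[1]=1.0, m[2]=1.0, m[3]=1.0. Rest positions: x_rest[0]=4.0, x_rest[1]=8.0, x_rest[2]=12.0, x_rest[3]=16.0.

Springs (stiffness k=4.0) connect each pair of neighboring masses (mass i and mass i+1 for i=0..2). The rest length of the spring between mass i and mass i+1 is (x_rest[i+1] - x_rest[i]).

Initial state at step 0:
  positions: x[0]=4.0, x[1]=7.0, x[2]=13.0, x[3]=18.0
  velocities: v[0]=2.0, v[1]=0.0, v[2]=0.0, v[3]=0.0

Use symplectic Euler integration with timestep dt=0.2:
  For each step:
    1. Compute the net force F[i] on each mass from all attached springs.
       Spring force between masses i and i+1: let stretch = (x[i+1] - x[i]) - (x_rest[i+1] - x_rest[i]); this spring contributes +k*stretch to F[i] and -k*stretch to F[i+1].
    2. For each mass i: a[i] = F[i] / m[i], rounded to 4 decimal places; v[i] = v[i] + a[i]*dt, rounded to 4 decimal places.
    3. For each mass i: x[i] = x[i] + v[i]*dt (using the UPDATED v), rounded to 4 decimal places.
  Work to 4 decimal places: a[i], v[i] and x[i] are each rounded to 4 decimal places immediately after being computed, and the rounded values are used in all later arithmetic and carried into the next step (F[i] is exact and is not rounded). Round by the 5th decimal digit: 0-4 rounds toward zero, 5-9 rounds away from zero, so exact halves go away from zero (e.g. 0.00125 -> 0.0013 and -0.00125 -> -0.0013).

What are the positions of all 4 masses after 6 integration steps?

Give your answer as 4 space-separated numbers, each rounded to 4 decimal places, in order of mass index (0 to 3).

Answer: 5.6646 10.0133 13.1639 15.5581

Derivation:
Step 0: x=[4.0000 7.0000 13.0000 18.0000] v=[2.0000 0.0000 0.0000 0.0000]
Step 1: x=[4.2400 7.4800 12.8400 17.8400] v=[1.2000 2.4000 -0.8000 -0.8000]
Step 2: x=[4.3584 8.2992 12.6224 17.5200] v=[0.5920 4.0960 -1.0880 -1.6000]
Step 3: x=[4.4673 9.1796 12.4967 17.0564] v=[0.5446 4.4019 -0.6285 -2.3181]
Step 4: x=[4.6902 9.8367 12.5698 16.5032] v=[1.1144 3.2857 0.3656 -2.7659]
Step 5: x=[5.0965 10.1077 12.8350 15.9607] v=[2.0316 1.3550 1.3258 -2.7126]
Step 6: x=[5.6646 10.0133 13.1639 15.5581] v=[2.8406 -0.4721 1.6445 -2.0132]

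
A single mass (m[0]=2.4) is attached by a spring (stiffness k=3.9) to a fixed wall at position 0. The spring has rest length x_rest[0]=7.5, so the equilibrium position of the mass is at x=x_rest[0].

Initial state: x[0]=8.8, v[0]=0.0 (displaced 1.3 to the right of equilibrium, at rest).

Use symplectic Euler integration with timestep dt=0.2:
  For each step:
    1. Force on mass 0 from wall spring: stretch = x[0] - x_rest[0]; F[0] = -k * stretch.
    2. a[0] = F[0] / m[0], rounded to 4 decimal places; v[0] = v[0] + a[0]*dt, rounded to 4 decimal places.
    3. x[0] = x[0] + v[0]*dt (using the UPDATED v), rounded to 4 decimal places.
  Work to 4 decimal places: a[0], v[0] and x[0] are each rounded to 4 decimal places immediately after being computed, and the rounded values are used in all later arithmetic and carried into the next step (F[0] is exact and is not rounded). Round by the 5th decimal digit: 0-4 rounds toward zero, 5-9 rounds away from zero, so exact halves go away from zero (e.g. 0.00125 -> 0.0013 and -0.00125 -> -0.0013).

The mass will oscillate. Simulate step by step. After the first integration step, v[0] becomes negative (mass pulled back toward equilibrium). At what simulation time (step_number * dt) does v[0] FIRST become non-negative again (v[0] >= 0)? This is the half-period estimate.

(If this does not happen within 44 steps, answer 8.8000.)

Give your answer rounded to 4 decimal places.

Answer: 2.6000

Derivation:
Step 0: x=[8.8000] v=[0.0000]
Step 1: x=[8.7155] v=[-0.4225]
Step 2: x=[8.5520] v=[-0.8175]
Step 3: x=[8.3201] v=[-1.1594]
Step 4: x=[8.0349] v=[-1.4259]
Step 5: x=[7.7150] v=[-1.5997]
Step 6: x=[7.3811] v=[-1.6696]
Step 7: x=[7.0549] v=[-1.6310]
Step 8: x=[6.7576] v=[-1.4863]
Step 9: x=[6.5086] v=[-1.2450]
Step 10: x=[6.3240] v=[-0.9228]
Step 11: x=[6.2159] v=[-0.5406]
Step 12: x=[6.1912] v=[-0.1233]
Step 13: x=[6.2516] v=[0.3021]
First v>=0 after going negative at step 13, time=2.6000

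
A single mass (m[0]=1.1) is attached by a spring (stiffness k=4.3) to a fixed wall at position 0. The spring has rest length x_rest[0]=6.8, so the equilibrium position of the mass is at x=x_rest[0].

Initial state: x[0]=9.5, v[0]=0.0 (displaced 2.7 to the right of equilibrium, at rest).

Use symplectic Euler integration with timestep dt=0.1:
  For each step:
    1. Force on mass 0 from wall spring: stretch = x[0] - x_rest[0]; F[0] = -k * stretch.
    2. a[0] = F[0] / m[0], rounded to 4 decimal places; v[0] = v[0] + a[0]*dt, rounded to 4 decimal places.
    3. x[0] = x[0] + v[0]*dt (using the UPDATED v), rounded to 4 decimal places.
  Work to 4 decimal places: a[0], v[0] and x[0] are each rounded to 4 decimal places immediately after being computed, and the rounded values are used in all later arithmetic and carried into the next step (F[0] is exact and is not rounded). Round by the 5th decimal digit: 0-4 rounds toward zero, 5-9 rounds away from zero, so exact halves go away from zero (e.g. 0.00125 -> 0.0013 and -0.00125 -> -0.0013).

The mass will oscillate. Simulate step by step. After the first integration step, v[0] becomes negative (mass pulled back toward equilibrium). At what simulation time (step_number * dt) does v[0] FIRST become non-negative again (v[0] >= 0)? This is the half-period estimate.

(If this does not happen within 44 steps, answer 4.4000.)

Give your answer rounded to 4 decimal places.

Answer: 1.6000

Derivation:
Step 0: x=[9.5000] v=[0.0000]
Step 1: x=[9.3945] v=[-1.0555]
Step 2: x=[9.1875] v=[-2.0697]
Step 3: x=[8.8872] v=[-3.0030]
Step 4: x=[8.5053] v=[-3.8189]
Step 5: x=[8.0568] v=[-4.4855]
Step 6: x=[7.5591] v=[-4.9768]
Step 7: x=[7.0318] v=[-5.2735]
Step 8: x=[6.4954] v=[-5.3641]
Step 9: x=[5.9709] v=[-5.2450]
Step 10: x=[5.4788] v=[-4.9209]
Step 11: x=[5.0384] v=[-4.4044]
Step 12: x=[4.6668] v=[-3.7158]
Step 13: x=[4.3786] v=[-2.8819]
Step 14: x=[4.1851] v=[-1.9354]
Step 15: x=[4.0938] v=[-0.9132]
Step 16: x=[4.1083] v=[0.1447]
First v>=0 after going negative at step 16, time=1.6000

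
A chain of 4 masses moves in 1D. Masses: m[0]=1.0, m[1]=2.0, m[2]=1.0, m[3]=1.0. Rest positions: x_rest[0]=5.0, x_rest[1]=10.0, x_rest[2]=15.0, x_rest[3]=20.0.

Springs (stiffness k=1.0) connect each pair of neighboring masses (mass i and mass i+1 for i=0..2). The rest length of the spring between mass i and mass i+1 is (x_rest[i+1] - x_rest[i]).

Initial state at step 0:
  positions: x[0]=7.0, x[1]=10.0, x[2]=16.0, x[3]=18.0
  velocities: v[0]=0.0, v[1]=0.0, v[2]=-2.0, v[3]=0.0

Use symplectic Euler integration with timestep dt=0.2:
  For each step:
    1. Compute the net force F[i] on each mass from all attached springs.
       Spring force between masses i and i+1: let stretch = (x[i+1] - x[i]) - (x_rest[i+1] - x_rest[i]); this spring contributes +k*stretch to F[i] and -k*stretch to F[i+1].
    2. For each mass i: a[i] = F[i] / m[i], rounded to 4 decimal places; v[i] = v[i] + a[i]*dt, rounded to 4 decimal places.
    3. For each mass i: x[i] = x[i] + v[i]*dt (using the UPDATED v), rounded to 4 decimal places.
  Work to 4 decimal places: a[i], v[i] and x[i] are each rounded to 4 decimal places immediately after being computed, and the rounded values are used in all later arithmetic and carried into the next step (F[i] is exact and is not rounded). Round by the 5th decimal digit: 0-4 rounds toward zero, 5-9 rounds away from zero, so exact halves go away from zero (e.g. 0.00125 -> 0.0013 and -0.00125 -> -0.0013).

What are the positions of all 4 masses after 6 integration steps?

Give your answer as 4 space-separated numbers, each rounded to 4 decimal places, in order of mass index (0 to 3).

Step 0: x=[7.0000 10.0000 16.0000 18.0000] v=[0.0000 0.0000 -2.0000 0.0000]
Step 1: x=[6.9200 10.0600 15.4400 18.1200] v=[-0.4000 0.3000 -2.8000 0.6000]
Step 2: x=[6.7656 10.1648 14.7720 18.3328] v=[-0.7720 0.5240 -3.3400 1.0640]
Step 3: x=[6.5472 10.2938 14.0621 18.6032] v=[-1.0922 0.6448 -3.5493 1.3518]
Step 4: x=[6.2786 10.4232 13.3832 18.8919] v=[-1.3429 0.6470 -3.3947 1.4436]
Step 5: x=[5.9758 10.5289 12.8062 19.1603] v=[-1.5140 0.5285 -2.8850 1.3419]
Step 6: x=[5.6551 10.5891 12.3923 19.3745] v=[-1.6034 0.3009 -2.0696 1.0711]

Answer: 5.6551 10.5891 12.3923 19.3745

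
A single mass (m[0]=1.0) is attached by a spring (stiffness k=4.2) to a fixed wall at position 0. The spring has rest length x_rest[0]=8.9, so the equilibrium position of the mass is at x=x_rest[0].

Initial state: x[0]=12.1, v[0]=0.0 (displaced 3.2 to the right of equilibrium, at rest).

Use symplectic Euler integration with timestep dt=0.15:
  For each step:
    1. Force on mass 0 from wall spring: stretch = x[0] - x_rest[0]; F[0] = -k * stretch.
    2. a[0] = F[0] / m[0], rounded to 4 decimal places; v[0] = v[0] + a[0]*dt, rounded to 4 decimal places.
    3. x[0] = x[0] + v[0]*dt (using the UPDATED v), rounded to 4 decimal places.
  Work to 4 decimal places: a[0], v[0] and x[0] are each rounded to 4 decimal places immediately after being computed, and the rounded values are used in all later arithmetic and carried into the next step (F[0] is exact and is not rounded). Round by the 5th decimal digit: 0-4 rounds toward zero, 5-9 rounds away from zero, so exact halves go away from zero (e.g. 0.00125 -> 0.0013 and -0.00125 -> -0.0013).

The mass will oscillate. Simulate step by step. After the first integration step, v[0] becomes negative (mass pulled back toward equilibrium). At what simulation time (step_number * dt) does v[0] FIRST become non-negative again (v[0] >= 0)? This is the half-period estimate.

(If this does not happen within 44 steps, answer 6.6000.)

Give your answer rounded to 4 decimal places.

Step 0: x=[12.1000] v=[0.0000]
Step 1: x=[11.7976] v=[-2.0160]
Step 2: x=[11.2214] v=[-3.8415]
Step 3: x=[10.4258] v=[-5.3040]
Step 4: x=[9.4860] v=[-6.2653]
Step 5: x=[8.4908] v=[-6.6345]
Step 6: x=[7.5343] v=[-6.3767]
Step 7: x=[6.7069] v=[-5.5163]
Step 8: x=[6.0867] v=[-4.1347]
Step 9: x=[5.7324] v=[-2.3623]
Step 10: x=[5.6774] v=[-0.3667]
Step 11: x=[5.9269] v=[1.6635]
First v>=0 after going negative at step 11, time=1.6500

Answer: 1.6500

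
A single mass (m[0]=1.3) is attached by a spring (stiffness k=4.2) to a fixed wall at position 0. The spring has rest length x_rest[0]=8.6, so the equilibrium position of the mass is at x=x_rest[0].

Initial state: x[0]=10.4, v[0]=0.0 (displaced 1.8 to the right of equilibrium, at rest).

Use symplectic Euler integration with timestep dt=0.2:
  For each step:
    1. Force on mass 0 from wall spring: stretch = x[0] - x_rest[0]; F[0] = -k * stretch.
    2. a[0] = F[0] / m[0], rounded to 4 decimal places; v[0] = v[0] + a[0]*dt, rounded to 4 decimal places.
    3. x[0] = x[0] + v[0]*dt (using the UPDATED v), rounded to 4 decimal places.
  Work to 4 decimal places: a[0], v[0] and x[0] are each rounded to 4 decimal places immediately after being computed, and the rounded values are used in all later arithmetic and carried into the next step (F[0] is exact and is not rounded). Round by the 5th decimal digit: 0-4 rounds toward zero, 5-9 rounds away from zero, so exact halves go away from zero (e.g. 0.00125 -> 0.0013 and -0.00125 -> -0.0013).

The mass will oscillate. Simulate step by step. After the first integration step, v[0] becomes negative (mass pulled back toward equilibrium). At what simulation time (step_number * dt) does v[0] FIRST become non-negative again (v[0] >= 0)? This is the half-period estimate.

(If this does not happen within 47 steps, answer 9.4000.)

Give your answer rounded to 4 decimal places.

Answer: 1.8000

Derivation:
Step 0: x=[10.4000] v=[0.0000]
Step 1: x=[10.1674] v=[-1.1631]
Step 2: x=[9.7322] v=[-2.1759]
Step 3: x=[9.1507] v=[-2.9075]
Step 4: x=[8.4980] v=[-3.2633]
Step 5: x=[7.8585] v=[-3.1974]
Step 6: x=[7.3148] v=[-2.7183]
Step 7: x=[6.9372] v=[-1.8879]
Step 8: x=[6.7745] v=[-0.8135]
Step 9: x=[6.8477] v=[0.3661]
First v>=0 after going negative at step 9, time=1.8000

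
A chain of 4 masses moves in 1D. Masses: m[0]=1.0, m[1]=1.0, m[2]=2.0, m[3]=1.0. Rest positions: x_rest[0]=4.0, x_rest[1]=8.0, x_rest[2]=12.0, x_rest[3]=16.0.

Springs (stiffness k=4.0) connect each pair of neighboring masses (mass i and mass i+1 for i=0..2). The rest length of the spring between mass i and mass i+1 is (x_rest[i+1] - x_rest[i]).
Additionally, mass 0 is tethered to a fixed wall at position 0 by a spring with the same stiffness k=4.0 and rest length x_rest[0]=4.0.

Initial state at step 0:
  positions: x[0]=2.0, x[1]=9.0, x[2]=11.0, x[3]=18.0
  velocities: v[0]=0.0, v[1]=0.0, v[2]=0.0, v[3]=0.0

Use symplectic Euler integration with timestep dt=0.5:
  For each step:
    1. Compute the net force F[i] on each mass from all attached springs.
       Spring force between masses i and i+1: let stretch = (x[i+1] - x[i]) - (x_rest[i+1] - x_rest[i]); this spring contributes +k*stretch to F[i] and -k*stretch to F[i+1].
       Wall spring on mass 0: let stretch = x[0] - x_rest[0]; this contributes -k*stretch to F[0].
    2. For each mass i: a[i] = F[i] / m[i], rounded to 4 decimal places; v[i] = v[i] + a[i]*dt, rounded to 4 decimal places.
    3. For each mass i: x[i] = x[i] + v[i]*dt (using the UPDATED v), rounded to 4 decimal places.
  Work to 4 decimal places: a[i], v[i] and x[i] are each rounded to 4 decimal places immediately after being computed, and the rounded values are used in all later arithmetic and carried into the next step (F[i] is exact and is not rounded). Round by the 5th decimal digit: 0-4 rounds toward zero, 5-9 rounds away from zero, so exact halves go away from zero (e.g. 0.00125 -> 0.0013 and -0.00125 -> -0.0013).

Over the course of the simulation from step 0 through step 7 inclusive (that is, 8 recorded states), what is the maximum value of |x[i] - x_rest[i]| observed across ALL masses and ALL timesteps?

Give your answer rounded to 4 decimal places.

Answer: 4.0000

Derivation:
Step 0: x=[2.0000 9.0000 11.0000 18.0000] v=[0.0000 0.0000 0.0000 0.0000]
Step 1: x=[7.0000 4.0000 13.5000 15.0000] v=[10.0000 -10.0000 5.0000 -6.0000]
Step 2: x=[2.0000 11.5000 12.0000 14.5000] v=[-10.0000 15.0000 -3.0000 -1.0000]
Step 3: x=[4.5000 10.0000 11.5000 15.5000] v=[5.0000 -3.0000 -1.0000 2.0000]
Step 4: x=[8.0000 4.5000 12.2500 16.5000] v=[7.0000 -11.0000 1.5000 2.0000]
Step 5: x=[0.0000 10.2500 11.2500 17.2500] v=[-16.0000 11.5000 -2.0000 1.5000]
Step 6: x=[2.2500 6.7500 12.7500 16.0000] v=[4.5000 -7.0000 3.0000 -2.5000]
Step 7: x=[6.7500 4.7500 12.8750 15.5000] v=[9.0000 -4.0000 0.2500 -1.0000]
Max displacement = 4.0000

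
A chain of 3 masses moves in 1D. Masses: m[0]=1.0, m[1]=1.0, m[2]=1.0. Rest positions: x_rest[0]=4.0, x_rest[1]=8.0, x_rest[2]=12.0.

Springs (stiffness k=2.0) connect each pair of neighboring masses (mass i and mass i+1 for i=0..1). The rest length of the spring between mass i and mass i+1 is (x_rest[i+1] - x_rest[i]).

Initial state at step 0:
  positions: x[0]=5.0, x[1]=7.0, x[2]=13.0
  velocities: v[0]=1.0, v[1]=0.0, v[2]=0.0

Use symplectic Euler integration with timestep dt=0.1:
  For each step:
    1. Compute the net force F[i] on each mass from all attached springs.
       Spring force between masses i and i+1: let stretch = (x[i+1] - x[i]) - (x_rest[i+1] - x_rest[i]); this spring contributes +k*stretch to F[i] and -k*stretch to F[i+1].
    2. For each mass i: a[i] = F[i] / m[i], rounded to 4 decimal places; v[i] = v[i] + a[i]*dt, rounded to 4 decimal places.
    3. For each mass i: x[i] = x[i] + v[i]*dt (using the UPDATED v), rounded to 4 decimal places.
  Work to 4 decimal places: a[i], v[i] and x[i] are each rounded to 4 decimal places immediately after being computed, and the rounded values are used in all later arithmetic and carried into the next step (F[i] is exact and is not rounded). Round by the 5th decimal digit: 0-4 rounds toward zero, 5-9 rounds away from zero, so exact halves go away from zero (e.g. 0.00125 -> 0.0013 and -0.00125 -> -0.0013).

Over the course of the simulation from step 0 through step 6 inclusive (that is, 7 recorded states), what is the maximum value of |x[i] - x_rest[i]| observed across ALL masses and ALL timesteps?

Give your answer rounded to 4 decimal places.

Step 0: x=[5.0000 7.0000 13.0000] v=[1.0000 0.0000 0.0000]
Step 1: x=[5.0600 7.0800 12.9600] v=[0.6000 0.8000 -0.4000]
Step 2: x=[5.0804 7.2372 12.8824] v=[0.2040 1.5720 -0.7760]
Step 3: x=[5.0639 7.4642 12.7719] v=[-0.1646 2.2697 -1.1050]
Step 4: x=[5.0155 7.7493 12.6353] v=[-0.4845 2.8512 -1.3665]
Step 5: x=[4.9417 8.0775 12.4809] v=[-0.7377 3.2816 -1.5437]
Step 6: x=[4.8507 8.4310 12.3185] v=[-0.9105 3.5351 -1.6244]
Max displacement = 1.0804

Answer: 1.0804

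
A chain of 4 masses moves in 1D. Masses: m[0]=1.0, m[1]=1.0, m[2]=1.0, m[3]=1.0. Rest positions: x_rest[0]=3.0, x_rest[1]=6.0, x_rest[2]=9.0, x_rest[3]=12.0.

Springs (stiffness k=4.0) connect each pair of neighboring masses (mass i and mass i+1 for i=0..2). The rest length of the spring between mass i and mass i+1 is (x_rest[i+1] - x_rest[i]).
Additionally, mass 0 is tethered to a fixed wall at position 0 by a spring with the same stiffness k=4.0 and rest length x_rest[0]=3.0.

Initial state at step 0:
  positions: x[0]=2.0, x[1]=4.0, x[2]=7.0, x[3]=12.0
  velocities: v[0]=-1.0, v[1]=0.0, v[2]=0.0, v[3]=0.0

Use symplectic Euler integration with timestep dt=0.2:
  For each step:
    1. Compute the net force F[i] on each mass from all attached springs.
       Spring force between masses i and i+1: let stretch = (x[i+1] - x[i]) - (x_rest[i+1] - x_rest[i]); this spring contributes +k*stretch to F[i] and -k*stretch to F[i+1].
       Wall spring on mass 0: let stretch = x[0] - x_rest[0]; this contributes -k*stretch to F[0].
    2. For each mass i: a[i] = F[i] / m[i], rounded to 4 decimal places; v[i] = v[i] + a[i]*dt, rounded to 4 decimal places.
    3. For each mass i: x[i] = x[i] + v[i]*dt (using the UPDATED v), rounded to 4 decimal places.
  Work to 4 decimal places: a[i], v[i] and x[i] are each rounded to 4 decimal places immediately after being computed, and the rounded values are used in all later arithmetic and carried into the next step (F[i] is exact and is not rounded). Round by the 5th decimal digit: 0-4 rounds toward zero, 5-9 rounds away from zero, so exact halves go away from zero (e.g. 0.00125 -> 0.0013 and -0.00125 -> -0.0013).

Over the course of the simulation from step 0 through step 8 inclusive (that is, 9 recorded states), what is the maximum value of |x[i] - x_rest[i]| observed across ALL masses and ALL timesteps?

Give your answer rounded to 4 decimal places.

Answer: 2.1249

Derivation:
Step 0: x=[2.0000 4.0000 7.0000 12.0000] v=[-1.0000 0.0000 0.0000 0.0000]
Step 1: x=[1.8000 4.1600 7.3200 11.6800] v=[-1.0000 0.8000 1.6000 -1.6000]
Step 2: x=[1.6896 4.4480 7.8320 11.1424] v=[-0.5520 1.4400 2.5600 -2.6880]
Step 3: x=[1.7502 4.8361 8.3322 10.5551] v=[0.3030 1.9405 2.5011 -2.9363]
Step 4: x=[2.0245 5.2898 8.6287 10.0922] v=[1.3716 2.2687 1.4825 -2.3146]
Step 5: x=[2.4973 5.7553 8.6251 9.8751] v=[2.3642 2.3276 -0.0178 -1.0854]
Step 6: x=[3.0919 6.1587 8.3624 9.9380] v=[2.9728 2.0170 -1.3136 0.3146]
Step 7: x=[3.6824 6.4240 7.9992 10.2288] v=[2.9527 1.3265 -1.8161 1.4541]
Step 8: x=[4.1224 6.5027 7.7407 10.6429] v=[2.2001 0.3934 -1.2926 2.0704]
Max displacement = 2.1249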